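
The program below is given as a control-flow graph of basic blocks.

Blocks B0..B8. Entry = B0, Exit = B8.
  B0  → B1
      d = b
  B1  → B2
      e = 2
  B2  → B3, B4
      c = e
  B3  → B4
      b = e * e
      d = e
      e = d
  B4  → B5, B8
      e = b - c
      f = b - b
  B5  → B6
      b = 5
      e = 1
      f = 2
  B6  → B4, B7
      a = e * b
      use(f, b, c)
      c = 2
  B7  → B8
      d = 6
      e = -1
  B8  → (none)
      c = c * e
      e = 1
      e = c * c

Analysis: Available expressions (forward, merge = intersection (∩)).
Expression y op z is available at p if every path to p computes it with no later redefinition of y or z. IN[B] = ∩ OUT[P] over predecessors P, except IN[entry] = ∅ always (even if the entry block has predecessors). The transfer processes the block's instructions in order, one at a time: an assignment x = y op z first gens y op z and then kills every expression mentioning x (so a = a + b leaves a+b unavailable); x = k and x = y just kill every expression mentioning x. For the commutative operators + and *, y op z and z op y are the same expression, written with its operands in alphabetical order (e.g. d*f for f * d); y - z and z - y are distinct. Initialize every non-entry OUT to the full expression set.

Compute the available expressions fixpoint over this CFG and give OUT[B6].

Per-block solution:
  B0:  IN={}  OUT={}
  B1:  IN={}  OUT={}
  B2:  IN={}  OUT={}
  B3:  IN={}  OUT={}
  B4:  IN={}  OUT={b-b, b-c}
  B5:  IN={b-b, b-c}  OUT={}
  B6:  IN={}  OUT={b*e}
  B7:  IN={b*e}  OUT={}
  B8:  IN={}  OUT={c*c}

Merge at B6: IN[B6] = OUT[B5] = {}
Applying B6's transfer function to that IN value gives OUT[B6] (row B6 above).

Answer: {b*e}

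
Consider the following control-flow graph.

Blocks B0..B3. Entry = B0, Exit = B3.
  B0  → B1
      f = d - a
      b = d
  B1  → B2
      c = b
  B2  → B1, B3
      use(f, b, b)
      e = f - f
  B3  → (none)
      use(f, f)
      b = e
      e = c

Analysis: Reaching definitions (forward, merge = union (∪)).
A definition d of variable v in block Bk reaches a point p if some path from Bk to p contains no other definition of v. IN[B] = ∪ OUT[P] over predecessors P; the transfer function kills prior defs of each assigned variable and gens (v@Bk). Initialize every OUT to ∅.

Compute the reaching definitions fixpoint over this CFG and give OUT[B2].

Fixpoint table:
  B0: | IN={} | OUT={b@B0, f@B0}
  B1: | IN={b@B0, c@B1, e@B2, f@B0} | OUT={b@B0, c@B1, e@B2, f@B0}
  B2: | IN={b@B0, c@B1, e@B2, f@B0} | OUT={b@B0, c@B1, e@B2, f@B0}
  B3: | IN={b@B0, c@B1, e@B2, f@B0} | OUT={b@B3, c@B1, e@B3, f@B0}

Merge at B2: IN[B2] = OUT[B1] = {b@B0, c@B1, e@B2, f@B0}
Applying B2's transfer function to that IN value gives OUT[B2] (row B2 above).

Answer: {b@B0, c@B1, e@B2, f@B0}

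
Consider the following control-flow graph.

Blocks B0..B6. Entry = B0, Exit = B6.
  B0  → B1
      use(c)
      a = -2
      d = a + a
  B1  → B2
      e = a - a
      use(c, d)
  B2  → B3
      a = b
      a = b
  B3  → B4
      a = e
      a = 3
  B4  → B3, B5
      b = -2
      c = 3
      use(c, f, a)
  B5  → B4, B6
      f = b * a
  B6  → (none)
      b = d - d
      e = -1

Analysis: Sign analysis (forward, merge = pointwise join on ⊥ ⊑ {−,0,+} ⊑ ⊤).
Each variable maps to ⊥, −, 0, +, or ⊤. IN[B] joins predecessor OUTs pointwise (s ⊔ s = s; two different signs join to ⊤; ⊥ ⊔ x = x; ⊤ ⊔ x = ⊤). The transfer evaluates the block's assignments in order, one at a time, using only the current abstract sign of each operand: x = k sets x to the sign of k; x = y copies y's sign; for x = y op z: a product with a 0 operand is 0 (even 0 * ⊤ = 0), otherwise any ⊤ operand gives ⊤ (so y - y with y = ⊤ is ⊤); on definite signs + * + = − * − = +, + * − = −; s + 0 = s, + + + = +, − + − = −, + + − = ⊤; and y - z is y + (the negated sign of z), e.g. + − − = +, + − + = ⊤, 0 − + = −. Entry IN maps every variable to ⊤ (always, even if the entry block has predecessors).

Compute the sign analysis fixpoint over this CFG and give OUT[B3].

Answer: {a: +, b: ⊤, c: ⊤, d: -, e: ⊤, f: ⊤}

Derivation:
Fixpoint table:
  B0:   IN=(all ⊤)   OUT={a:-, d:-; rest ⊤}
  B1:   IN={a:-, d:-; rest ⊤}   OUT={a:-, d:-; rest ⊤}
  B2:   IN={a:-, d:-; rest ⊤}   OUT={d:-; rest ⊤}
  B3:   IN={d:-; rest ⊤}   OUT={a:+, d:-; rest ⊤}
  B4:   IN={a:+, d:-; rest ⊤}   OUT={a:+, b:-, c:+, d:-; rest ⊤}
  B5:   IN={a:+, b:-, c:+, d:-; rest ⊤}   OUT={a:+, b:-, c:+, d:-, f:-; rest ⊤}
  B6:   IN={a:+, b:-, c:+, d:-, f:-; rest ⊤}   OUT={a:+, c:+, d:-, e:-, f:-; rest ⊤}

Merge at B3: IN[B3] = OUT[B2] ⊔ OUT[B4] = {a: ⊤, b: ⊤, c: ⊤, d: -, e: ⊤, f: ⊤}
Applying B3's transfer function to that IN value gives OUT[B3] (row B3 above).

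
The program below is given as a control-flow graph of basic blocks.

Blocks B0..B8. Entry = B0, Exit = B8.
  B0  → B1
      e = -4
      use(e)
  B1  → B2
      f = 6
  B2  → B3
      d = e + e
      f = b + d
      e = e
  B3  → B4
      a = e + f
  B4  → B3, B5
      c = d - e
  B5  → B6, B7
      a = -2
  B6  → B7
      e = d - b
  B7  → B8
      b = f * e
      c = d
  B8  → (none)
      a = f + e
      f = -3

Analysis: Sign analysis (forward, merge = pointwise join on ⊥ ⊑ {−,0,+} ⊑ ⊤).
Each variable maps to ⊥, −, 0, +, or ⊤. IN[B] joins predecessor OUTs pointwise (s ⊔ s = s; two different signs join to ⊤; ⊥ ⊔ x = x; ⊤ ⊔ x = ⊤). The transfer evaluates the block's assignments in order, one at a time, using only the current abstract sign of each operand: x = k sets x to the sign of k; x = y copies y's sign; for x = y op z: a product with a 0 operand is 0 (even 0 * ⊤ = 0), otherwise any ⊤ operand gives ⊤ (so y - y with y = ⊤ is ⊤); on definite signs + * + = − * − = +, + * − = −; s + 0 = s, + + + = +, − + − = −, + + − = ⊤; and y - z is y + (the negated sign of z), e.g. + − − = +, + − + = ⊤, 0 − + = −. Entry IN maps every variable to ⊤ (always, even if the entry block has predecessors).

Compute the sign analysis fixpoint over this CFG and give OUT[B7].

Answer: {a: -, b: ⊤, c: -, d: -, e: ⊤, f: ⊤}

Derivation:
Fixpoint table:
  B0: | IN=(all ⊤) | OUT={e:-; rest ⊤}
  B1: | IN={e:-; rest ⊤} | OUT={e:-, f:+; rest ⊤}
  B2: | IN={e:-, f:+; rest ⊤} | OUT={d:-, e:-; rest ⊤}
  B3: | IN={d:-, e:-; rest ⊤} | OUT={d:-, e:-; rest ⊤}
  B4: | IN={d:-, e:-; rest ⊤} | OUT={d:-, e:-; rest ⊤}
  B5: | IN={d:-, e:-; rest ⊤} | OUT={a:-, d:-, e:-; rest ⊤}
  B6: | IN={a:-, d:-, e:-; rest ⊤} | OUT={a:-, d:-; rest ⊤}
  B7: | IN={a:-, d:-; rest ⊤} | OUT={a:-, c:-, d:-; rest ⊤}
  B8: | IN={a:-, c:-, d:-; rest ⊤} | OUT={c:-, d:-, f:-; rest ⊤}

Merge at B7: IN[B7] = OUT[B5] ⊔ OUT[B6] = {a: -, b: ⊤, c: ⊤, d: -, e: ⊤, f: ⊤}
Applying B7's transfer function to that IN value gives OUT[B7] (row B7 above).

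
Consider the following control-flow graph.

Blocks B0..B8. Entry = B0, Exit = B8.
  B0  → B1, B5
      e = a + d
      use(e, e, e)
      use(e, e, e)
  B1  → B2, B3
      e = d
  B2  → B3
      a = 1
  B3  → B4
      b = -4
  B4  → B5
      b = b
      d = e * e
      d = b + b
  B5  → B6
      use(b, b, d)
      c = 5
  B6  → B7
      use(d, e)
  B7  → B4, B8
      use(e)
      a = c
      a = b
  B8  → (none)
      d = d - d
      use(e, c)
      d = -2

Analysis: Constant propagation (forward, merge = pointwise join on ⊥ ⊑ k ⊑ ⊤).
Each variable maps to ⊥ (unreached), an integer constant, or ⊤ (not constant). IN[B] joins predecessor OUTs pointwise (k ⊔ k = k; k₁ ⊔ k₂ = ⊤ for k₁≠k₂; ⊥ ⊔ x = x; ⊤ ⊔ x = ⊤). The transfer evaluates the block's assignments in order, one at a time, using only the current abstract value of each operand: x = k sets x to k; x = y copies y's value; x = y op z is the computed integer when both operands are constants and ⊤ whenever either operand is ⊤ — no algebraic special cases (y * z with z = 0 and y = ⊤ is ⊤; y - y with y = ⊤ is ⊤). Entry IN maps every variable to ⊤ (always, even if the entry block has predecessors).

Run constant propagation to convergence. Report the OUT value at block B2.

Per-block solution:
  B0:   IN=(all ⊤)   OUT=(all ⊤)
  B1:   IN=(all ⊤)   OUT=(all ⊤)
  B2:   IN=(all ⊤)   OUT={a:1; rest ⊤}
  B3:   IN=(all ⊤)   OUT={b:-4; rest ⊤}
  B4:   IN=(all ⊤)   OUT=(all ⊤)
  B5:   IN=(all ⊤)   OUT={c:5; rest ⊤}
  B6:   IN={c:5; rest ⊤}   OUT={c:5; rest ⊤}
  B7:   IN={c:5; rest ⊤}   OUT={c:5; rest ⊤}
  B8:   IN={c:5; rest ⊤}   OUT={c:5, d:-2; rest ⊤}

Merge at B2: IN[B2] = OUT[B1] = {a: ⊤, b: ⊤, c: ⊤, d: ⊤, e: ⊤, f: ⊤}
Applying B2's transfer function to that IN value gives OUT[B2] (row B2 above).

Answer: {a: 1, b: ⊤, c: ⊤, d: ⊤, e: ⊤, f: ⊤}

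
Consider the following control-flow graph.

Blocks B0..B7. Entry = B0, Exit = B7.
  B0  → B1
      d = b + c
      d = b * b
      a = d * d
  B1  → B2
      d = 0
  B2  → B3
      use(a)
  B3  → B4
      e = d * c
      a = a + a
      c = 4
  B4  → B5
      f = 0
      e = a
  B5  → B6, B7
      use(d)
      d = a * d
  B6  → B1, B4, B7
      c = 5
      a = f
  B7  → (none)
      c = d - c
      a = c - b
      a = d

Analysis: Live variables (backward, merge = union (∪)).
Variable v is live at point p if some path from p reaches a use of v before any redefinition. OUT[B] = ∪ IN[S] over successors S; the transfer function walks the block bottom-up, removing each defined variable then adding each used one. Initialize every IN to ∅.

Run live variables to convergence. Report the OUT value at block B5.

Per-block solution:
  B0:  IN={b, c}  OUT={a, b, c}
  B1:  IN={a, b, c}  OUT={a, b, c, d}
  B2:  IN={a, b, c, d}  OUT={a, b, c, d}
  B3:  IN={a, b, c, d}  OUT={a, b, c, d}
  B4:  IN={a, b, c, d}  OUT={a, b, c, d, f}
  B5:  IN={a, b, c, d, f}  OUT={b, c, d, f}
  B6:  IN={b, d, f}  OUT={a, b, c, d}
  B7:  IN={b, c, d}  OUT={}

Merge at B5: OUT[B5] = IN[B6] ⊔ IN[B7] = {b, c, d, f}

Answer: {b, c, d, f}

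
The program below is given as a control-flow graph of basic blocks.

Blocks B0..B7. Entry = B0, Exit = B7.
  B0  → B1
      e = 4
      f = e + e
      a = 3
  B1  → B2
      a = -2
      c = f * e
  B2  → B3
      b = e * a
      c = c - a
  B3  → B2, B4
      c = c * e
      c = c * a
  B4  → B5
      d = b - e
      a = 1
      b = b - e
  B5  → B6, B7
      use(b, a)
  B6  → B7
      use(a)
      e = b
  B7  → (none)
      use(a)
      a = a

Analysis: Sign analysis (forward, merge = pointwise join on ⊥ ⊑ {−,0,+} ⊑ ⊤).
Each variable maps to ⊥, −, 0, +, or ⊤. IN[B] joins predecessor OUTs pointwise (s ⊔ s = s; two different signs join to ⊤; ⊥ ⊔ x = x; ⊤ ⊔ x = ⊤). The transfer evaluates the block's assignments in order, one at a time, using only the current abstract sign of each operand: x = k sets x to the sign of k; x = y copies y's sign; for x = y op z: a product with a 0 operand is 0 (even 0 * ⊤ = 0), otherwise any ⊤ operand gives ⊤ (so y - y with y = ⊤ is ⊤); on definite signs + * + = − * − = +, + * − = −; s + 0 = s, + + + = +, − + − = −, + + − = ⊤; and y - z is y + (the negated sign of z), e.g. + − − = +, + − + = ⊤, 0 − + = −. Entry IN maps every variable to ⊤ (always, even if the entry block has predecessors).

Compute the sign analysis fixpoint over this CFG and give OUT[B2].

Answer: {a: -, b: -, c: ⊤, d: ⊤, e: +, f: +}

Trace:
Per-block solution:
  B0:   IN=(all ⊤)   OUT={a:+, e:+, f:+; rest ⊤}
  B1:   IN={a:+, e:+, f:+; rest ⊤}   OUT={a:-, c:+, e:+, f:+; rest ⊤}
  B2:   IN={a:-, e:+, f:+; rest ⊤}   OUT={a:-, b:-, e:+, f:+; rest ⊤}
  B3:   IN={a:-, b:-, e:+, f:+; rest ⊤}   OUT={a:-, b:-, e:+, f:+; rest ⊤}
  B4:   IN={a:-, b:-, e:+, f:+; rest ⊤}   OUT={a:+, b:-, d:-, e:+, f:+; rest ⊤}
  B5:   IN={a:+, b:-, d:-, e:+, f:+; rest ⊤}   OUT={a:+, b:-, d:-, e:+, f:+; rest ⊤}
  B6:   IN={a:+, b:-, d:-, e:+, f:+; rest ⊤}   OUT={a:+, b:-, d:-, e:-, f:+; rest ⊤}
  B7:   IN={a:+, b:-, d:-, f:+; rest ⊤}   OUT={a:+, b:-, d:-, f:+; rest ⊤}

Merge at B2: IN[B2] = OUT[B1] ⊔ OUT[B3] = {a: -, b: ⊤, c: ⊤, d: ⊤, e: +, f: +}
Applying B2's transfer function to that IN value gives OUT[B2] (row B2 above).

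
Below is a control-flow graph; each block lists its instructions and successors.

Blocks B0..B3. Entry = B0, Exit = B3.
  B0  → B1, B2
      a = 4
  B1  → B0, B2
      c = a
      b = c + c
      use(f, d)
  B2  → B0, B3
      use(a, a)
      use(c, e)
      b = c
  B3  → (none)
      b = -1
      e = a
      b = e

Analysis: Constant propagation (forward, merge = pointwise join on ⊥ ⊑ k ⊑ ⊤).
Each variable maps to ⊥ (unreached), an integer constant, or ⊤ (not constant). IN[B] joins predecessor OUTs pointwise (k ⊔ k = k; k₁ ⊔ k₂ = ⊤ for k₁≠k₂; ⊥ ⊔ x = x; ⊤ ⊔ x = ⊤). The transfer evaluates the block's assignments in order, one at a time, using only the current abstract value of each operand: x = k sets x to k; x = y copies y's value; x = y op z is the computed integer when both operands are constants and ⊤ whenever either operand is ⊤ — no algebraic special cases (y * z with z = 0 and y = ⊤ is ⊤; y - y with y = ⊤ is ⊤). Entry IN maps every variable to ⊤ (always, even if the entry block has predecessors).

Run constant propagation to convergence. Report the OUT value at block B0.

Per-block solution:
  B0: | IN=(all ⊤) | OUT={a:4; rest ⊤}
  B1: | IN={a:4; rest ⊤} | OUT={a:4, b:8, c:4; rest ⊤}
  B2: | IN={a:4; rest ⊤} | OUT={a:4; rest ⊤}
  B3: | IN={a:4; rest ⊤} | OUT={a:4, b:4, e:4; rest ⊤}

Merge at B0 (entry node, so the boundary value (all ⊤) is joined with the incoming edge(s)): IN[B0] = (all ⊤) ⊔ OUT[B1] ⊔ OUT[B2] = {a: ⊤, b: ⊤, c: ⊤, d: ⊤, e: ⊤, f: ⊤}
Applying B0's transfer function to that IN value gives OUT[B0] (row B0 above).

Answer: {a: 4, b: ⊤, c: ⊤, d: ⊤, e: ⊤, f: ⊤}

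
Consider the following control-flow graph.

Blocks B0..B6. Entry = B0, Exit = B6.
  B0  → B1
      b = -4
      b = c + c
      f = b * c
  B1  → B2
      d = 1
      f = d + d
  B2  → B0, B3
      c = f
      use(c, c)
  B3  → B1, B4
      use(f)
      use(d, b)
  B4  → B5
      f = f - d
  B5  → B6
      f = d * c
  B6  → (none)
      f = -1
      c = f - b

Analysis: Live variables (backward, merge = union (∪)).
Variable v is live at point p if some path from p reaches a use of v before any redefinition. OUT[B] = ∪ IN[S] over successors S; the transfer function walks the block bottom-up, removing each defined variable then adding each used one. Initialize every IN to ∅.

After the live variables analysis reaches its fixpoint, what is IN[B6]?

Answer: {b}

Working:
Converged values:
  B0:  IN={c}  OUT={b}
  B1:  IN={b}  OUT={b, d, f}
  B2:  IN={b, d, f}  OUT={b, c, d, f}
  B3:  IN={b, c, d, f}  OUT={b, c, d, f}
  B4:  IN={b, c, d, f}  OUT={b, c, d}
  B5:  IN={b, c, d}  OUT={b}
  B6:  IN={b}  OUT={}

B6 is the boundary node: OUT[B6] = {}
Applying B6's transfer function to that OUT value gives IN[B6] (row B6 above).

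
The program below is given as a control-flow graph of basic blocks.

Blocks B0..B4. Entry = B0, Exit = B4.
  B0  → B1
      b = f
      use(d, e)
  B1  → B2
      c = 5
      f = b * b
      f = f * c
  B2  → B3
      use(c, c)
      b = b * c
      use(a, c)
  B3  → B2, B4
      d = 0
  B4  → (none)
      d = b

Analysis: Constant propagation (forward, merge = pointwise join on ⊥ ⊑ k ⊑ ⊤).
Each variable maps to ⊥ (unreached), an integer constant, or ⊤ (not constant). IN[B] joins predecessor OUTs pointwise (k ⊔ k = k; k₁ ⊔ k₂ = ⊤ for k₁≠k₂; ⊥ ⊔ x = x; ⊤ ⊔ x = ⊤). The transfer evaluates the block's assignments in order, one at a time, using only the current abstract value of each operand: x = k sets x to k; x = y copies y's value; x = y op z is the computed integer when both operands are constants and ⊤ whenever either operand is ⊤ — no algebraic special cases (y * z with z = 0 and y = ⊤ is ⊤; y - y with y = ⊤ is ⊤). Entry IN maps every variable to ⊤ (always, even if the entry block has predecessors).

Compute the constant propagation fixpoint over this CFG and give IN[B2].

Fixpoint table:
  B0:  IN=(all ⊤)  OUT=(all ⊤)
  B1:  IN=(all ⊤)  OUT={c:5; rest ⊤}
  B2:  IN={c:5; rest ⊤}  OUT={c:5; rest ⊤}
  B3:  IN={c:5; rest ⊤}  OUT={c:5, d:0; rest ⊤}
  B4:  IN={c:5, d:0; rest ⊤}  OUT={c:5; rest ⊤}

Merge at B2: IN[B2] = OUT[B1] ⊔ OUT[B3] = {a: ⊤, b: ⊤, c: 5, d: ⊤, e: ⊤, f: ⊤}

Answer: {a: ⊤, b: ⊤, c: 5, d: ⊤, e: ⊤, f: ⊤}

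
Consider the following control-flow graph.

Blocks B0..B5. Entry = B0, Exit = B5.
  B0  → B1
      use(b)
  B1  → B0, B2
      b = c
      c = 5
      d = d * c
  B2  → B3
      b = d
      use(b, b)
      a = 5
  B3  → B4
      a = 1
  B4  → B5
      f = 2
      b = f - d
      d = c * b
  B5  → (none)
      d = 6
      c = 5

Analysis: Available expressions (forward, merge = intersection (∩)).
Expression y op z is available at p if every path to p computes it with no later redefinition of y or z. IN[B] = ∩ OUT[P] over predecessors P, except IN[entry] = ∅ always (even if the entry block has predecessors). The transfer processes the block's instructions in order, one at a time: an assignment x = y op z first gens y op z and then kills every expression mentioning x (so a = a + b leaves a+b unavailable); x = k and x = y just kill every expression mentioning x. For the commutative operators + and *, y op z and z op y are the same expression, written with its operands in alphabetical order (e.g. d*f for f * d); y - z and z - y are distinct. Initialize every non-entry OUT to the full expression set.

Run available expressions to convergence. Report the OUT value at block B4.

Answer: {b*c}

Working:
Per-block solution:
  B0: | IN={} | OUT={}
  B1: | IN={} | OUT={}
  B2: | IN={} | OUT={}
  B3: | IN={} | OUT={}
  B4: | IN={} | OUT={b*c}
  B5: | IN={b*c} | OUT={}

Merge at B4: IN[B4] = OUT[B3] = {}
Applying B4's transfer function to that IN value gives OUT[B4] (row B4 above).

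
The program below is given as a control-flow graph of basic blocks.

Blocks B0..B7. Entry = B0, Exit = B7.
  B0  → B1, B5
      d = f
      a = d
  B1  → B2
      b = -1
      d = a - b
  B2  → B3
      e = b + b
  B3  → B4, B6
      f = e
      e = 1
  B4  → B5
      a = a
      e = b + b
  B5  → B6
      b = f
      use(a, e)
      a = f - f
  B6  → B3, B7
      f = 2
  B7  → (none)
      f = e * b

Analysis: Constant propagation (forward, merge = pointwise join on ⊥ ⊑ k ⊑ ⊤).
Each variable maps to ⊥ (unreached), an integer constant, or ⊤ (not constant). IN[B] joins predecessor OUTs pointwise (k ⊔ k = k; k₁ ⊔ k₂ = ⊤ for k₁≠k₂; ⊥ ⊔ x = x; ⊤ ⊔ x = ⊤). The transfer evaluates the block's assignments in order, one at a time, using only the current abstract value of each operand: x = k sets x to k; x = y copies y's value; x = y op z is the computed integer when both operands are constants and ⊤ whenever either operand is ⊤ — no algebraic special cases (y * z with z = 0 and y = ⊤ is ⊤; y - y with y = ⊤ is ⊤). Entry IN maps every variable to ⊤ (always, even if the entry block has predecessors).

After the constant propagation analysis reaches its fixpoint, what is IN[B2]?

Answer: {a: ⊤, b: -1, c: ⊤, d: ⊤, e: ⊤, f: ⊤}

Working:
Per-block solution:
  B0:   IN=(all ⊤)   OUT=(all ⊤)
  B1:   IN=(all ⊤)   OUT={b:-1; rest ⊤}
  B2:   IN={b:-1; rest ⊤}   OUT={b:-1, e:-2; rest ⊤}
  B3:   IN=(all ⊤)   OUT={e:1; rest ⊤}
  B4:   IN={e:1; rest ⊤}   OUT=(all ⊤)
  B5:   IN=(all ⊤)   OUT=(all ⊤)
  B6:   IN=(all ⊤)   OUT={f:2; rest ⊤}
  B7:   IN={f:2; rest ⊤}   OUT=(all ⊤)

Merge at B2: IN[B2] = OUT[B1] = {a: ⊤, b: -1, c: ⊤, d: ⊤, e: ⊤, f: ⊤}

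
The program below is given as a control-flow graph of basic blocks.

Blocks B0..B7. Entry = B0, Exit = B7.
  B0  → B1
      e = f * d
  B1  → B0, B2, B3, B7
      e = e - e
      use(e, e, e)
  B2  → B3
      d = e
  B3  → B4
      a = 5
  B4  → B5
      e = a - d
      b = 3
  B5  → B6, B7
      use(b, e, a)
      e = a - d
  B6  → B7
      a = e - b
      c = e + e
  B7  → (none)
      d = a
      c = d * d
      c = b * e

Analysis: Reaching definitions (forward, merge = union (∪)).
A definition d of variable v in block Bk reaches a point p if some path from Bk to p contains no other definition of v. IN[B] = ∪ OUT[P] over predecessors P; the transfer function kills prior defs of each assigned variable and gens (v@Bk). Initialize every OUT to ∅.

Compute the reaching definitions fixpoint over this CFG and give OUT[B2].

Answer: {d@B2, e@B1}

Trace:
Converged values:
  B0:   IN={e@B1}   OUT={e@B0}
  B1:   IN={e@B0}   OUT={e@B1}
  B2:   IN={e@B1}   OUT={d@B2, e@B1}
  B3:   IN={d@B2, e@B1}   OUT={a@B3, d@B2, e@B1}
  B4:   IN={a@B3, d@B2, e@B1}   OUT={a@B3, b@B4, d@B2, e@B4}
  B5:   IN={a@B3, b@B4, d@B2, e@B4}   OUT={a@B3, b@B4, d@B2, e@B5}
  B6:   IN={a@B3, b@B4, d@B2, e@B5}   OUT={a@B6, b@B4, c@B6, d@B2, e@B5}
  B7:   IN={a@B3, a@B6, b@B4, c@B6, d@B2, e@B1, e@B5}   OUT={a@B3, a@B6, b@B4, c@B7, d@B7, e@B1, e@B5}

Merge at B2: IN[B2] = OUT[B1] = {e@B1}
Applying B2's transfer function to that IN value gives OUT[B2] (row B2 above).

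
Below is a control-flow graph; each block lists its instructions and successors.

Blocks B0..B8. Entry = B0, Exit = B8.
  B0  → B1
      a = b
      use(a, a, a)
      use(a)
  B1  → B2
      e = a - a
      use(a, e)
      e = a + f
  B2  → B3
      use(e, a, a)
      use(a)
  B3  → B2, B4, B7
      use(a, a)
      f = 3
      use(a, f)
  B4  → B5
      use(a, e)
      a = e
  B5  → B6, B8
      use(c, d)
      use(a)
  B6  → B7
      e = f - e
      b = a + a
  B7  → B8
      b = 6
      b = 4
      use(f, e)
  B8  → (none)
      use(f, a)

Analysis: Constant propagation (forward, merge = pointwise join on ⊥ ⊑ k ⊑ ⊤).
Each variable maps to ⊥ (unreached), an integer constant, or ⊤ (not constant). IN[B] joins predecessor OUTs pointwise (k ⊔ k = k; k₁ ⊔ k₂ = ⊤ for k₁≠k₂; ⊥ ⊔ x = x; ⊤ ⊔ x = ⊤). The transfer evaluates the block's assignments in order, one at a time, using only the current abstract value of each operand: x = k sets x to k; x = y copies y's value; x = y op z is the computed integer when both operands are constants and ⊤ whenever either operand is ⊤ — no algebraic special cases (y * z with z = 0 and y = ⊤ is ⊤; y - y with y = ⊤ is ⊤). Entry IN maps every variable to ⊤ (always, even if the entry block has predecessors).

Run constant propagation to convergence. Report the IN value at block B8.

Fixpoint table:
  B0: | IN=(all ⊤) | OUT=(all ⊤)
  B1: | IN=(all ⊤) | OUT=(all ⊤)
  B2: | IN=(all ⊤) | OUT=(all ⊤)
  B3: | IN=(all ⊤) | OUT={f:3; rest ⊤}
  B4: | IN={f:3; rest ⊤} | OUT={f:3; rest ⊤}
  B5: | IN={f:3; rest ⊤} | OUT={f:3; rest ⊤}
  B6: | IN={f:3; rest ⊤} | OUT={f:3; rest ⊤}
  B7: | IN={f:3; rest ⊤} | OUT={b:4, f:3; rest ⊤}
  B8: | IN={f:3; rest ⊤} | OUT={f:3; rest ⊤}

Merge at B8: IN[B8] = OUT[B5] ⊔ OUT[B7] = {a: ⊤, b: ⊤, c: ⊤, d: ⊤, e: ⊤, f: 3}

Answer: {a: ⊤, b: ⊤, c: ⊤, d: ⊤, e: ⊤, f: 3}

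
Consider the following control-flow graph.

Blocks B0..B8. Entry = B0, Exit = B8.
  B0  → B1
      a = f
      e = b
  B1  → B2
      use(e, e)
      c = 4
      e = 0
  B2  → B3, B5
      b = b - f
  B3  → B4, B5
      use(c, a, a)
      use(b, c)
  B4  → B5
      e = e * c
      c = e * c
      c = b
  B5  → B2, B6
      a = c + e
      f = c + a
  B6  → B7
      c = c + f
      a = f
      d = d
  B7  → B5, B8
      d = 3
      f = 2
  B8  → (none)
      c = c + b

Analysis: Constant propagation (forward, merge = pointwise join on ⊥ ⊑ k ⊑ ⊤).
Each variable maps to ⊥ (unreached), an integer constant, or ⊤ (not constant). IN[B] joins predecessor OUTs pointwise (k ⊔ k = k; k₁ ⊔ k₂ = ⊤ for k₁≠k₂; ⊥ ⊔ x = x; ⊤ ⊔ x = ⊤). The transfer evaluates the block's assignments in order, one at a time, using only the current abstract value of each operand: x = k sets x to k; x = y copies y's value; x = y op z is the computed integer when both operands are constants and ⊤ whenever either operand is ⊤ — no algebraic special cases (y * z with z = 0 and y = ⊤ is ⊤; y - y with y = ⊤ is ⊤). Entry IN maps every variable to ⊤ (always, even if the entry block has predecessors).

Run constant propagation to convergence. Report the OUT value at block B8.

Per-block solution:
  B0:   IN=(all ⊤)   OUT=(all ⊤)
  B1:   IN=(all ⊤)   OUT={c:4, e:0; rest ⊤}
  B2:   IN=(all ⊤)   OUT=(all ⊤)
  B3:   IN=(all ⊤)   OUT=(all ⊤)
  B4:   IN=(all ⊤)   OUT=(all ⊤)
  B5:   IN=(all ⊤)   OUT=(all ⊤)
  B6:   IN=(all ⊤)   OUT=(all ⊤)
  B7:   IN=(all ⊤)   OUT={d:3, f:2; rest ⊤}
  B8:   IN={d:3, f:2; rest ⊤}   OUT={d:3, f:2; rest ⊤}

Merge at B8: IN[B8] = OUT[B7] = {a: ⊤, b: ⊤, c: ⊤, d: 3, e: ⊤, f: 2}
Applying B8's transfer function to that IN value gives OUT[B8] (row B8 above).

Answer: {a: ⊤, b: ⊤, c: ⊤, d: 3, e: ⊤, f: 2}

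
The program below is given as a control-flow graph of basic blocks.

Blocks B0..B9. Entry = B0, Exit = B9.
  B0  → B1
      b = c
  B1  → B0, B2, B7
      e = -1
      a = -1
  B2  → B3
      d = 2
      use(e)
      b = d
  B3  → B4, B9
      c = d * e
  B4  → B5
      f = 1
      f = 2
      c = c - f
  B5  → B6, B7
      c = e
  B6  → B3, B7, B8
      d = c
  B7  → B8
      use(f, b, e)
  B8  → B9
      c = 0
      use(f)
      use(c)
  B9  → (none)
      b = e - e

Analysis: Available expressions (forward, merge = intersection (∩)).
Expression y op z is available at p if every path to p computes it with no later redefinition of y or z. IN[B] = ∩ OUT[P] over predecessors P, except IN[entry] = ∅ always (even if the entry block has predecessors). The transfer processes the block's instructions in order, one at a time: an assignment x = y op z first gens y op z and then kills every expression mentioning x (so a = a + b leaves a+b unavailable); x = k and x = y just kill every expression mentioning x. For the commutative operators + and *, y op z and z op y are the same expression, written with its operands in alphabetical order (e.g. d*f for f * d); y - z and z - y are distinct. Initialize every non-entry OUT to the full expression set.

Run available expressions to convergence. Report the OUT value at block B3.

Answer: {d*e}

Trace:
Fixpoint table:
  B0:  IN={}  OUT={}
  B1:  IN={}  OUT={}
  B2:  IN={}  OUT={}
  B3:  IN={}  OUT={d*e}
  B4:  IN={d*e}  OUT={d*e}
  B5:  IN={d*e}  OUT={d*e}
  B6:  IN={d*e}  OUT={}
  B7:  IN={}  OUT={}
  B8:  IN={}  OUT={}
  B9:  IN={}  OUT={e-e}

Merge at B3: IN[B3] = OUT[B2] ∩ OUT[B6] = {}
Applying B3's transfer function to that IN value gives OUT[B3] (row B3 above).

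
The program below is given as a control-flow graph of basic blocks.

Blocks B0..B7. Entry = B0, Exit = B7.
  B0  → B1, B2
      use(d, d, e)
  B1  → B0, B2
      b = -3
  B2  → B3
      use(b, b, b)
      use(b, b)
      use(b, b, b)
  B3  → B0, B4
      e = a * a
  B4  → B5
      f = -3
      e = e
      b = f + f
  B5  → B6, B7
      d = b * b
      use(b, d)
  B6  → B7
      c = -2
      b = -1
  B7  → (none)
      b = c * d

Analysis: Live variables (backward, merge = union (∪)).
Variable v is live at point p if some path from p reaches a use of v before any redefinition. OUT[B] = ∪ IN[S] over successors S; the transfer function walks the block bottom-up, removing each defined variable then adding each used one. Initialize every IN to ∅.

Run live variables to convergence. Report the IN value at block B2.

Answer: {a, b, c, d}

Working:
Fixpoint table:
  B0: | IN={a, b, c, d, e} | OUT={a, b, c, d, e}
  B1: | IN={a, c, d, e} | OUT={a, b, c, d, e}
  B2: | IN={a, b, c, d} | OUT={a, b, c, d}
  B3: | IN={a, b, c, d} | OUT={a, b, c, d, e}
  B4: | IN={c, e} | OUT={b, c}
  B5: | IN={b, c} | OUT={c, d}
  B6: | IN={d} | OUT={c, d}
  B7: | IN={c, d} | OUT={}

Merge at B2: OUT[B2] = IN[B3] = {a, b, c, d}
Applying B2's transfer function to that OUT value gives IN[B2] (row B2 above).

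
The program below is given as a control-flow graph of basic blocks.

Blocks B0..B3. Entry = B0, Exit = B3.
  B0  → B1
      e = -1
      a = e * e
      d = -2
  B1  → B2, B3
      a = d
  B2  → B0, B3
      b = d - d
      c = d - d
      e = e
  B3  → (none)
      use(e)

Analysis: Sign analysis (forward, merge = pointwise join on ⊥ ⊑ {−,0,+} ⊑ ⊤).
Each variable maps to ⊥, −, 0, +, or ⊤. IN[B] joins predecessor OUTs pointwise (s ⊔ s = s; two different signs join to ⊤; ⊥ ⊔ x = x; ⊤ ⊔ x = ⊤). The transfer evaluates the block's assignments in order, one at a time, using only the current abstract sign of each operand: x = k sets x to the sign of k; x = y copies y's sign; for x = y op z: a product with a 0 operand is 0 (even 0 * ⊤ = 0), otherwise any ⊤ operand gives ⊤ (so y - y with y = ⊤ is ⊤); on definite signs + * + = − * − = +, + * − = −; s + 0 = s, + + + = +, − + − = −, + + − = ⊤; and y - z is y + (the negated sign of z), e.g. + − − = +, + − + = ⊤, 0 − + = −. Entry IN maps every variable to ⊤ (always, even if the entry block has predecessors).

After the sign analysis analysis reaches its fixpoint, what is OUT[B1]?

Answer: {a: -, b: ⊤, c: ⊤, d: -, e: -, f: ⊤}

Working:
Converged values:
  B0:  IN=(all ⊤)  OUT={a:+, d:-, e:-; rest ⊤}
  B1:  IN={a:+, d:-, e:-; rest ⊤}  OUT={a:-, d:-, e:-; rest ⊤}
  B2:  IN={a:-, d:-, e:-; rest ⊤}  OUT={a:-, d:-, e:-; rest ⊤}
  B3:  IN={a:-, d:-, e:-; rest ⊤}  OUT={a:-, d:-, e:-; rest ⊤}

Merge at B1: IN[B1] = OUT[B0] = {a: +, b: ⊤, c: ⊤, d: -, e: -, f: ⊤}
Applying B1's transfer function to that IN value gives OUT[B1] (row B1 above).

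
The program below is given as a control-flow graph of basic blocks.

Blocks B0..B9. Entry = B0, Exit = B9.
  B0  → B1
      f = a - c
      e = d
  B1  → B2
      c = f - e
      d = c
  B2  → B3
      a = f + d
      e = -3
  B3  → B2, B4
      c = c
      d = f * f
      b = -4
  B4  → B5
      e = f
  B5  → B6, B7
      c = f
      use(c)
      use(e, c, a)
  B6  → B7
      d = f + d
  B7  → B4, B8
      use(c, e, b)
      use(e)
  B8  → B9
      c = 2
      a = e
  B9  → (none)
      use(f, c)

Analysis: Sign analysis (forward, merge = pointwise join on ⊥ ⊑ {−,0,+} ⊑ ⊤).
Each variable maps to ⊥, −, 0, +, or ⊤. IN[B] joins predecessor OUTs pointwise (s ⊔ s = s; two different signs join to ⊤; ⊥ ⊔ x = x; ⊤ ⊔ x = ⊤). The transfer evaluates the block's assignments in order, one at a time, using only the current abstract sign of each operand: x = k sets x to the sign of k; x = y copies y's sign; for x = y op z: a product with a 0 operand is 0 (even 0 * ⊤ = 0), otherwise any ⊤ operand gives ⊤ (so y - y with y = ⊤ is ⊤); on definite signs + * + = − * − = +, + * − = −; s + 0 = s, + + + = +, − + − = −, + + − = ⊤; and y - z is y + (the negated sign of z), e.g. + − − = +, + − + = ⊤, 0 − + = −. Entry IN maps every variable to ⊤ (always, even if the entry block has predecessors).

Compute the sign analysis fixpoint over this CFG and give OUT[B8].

Answer: {a: ⊤, b: -, c: +, d: ⊤, e: ⊤, f: ⊤}

Working:
Per-block solution:
  B0: | IN=(all ⊤) | OUT=(all ⊤)
  B1: | IN=(all ⊤) | OUT=(all ⊤)
  B2: | IN=(all ⊤) | OUT={e:-; rest ⊤}
  B3: | IN={e:-; rest ⊤} | OUT={b:-, e:-; rest ⊤}
  B4: | IN={b:-; rest ⊤} | OUT={b:-; rest ⊤}
  B5: | IN={b:-; rest ⊤} | OUT={b:-; rest ⊤}
  B6: | IN={b:-; rest ⊤} | OUT={b:-; rest ⊤}
  B7: | IN={b:-; rest ⊤} | OUT={b:-; rest ⊤}
  B8: | IN={b:-; rest ⊤} | OUT={b:-, c:+; rest ⊤}
  B9: | IN={b:-, c:+; rest ⊤} | OUT={b:-, c:+; rest ⊤}

Merge at B8: IN[B8] = OUT[B7] = {a: ⊤, b: -, c: ⊤, d: ⊤, e: ⊤, f: ⊤}
Applying B8's transfer function to that IN value gives OUT[B8] (row B8 above).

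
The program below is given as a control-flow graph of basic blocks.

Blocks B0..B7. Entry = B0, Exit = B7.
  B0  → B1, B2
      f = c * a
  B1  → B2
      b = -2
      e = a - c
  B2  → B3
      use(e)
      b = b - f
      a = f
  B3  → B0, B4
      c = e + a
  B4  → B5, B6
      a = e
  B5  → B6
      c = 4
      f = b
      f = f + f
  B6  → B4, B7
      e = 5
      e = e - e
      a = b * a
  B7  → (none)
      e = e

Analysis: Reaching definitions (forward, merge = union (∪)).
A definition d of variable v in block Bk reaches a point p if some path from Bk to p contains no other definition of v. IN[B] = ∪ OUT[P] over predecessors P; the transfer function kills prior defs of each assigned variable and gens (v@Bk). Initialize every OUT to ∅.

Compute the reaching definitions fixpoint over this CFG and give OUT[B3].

Answer: {a@B2, b@B2, c@B3, e@B1, f@B0}

Trace:
Fixpoint table:
  B0:  IN={a@B2, b@B2, c@B3, e@B1, f@B0}  OUT={a@B2, b@B2, c@B3, e@B1, f@B0}
  B1:  IN={a@B2, b@B2, c@B3, e@B1, f@B0}  OUT={a@B2, b@B1, c@B3, e@B1, f@B0}
  B2:  IN={a@B2, b@B1, b@B2, c@B3, e@B1, f@B0}  OUT={a@B2, b@B2, c@B3, e@B1, f@B0}
  B3:  IN={a@B2, b@B2, c@B3, e@B1, f@B0}  OUT={a@B2, b@B2, c@B3, e@B1, f@B0}
  B4:  IN={a@B2, a@B6, b@B2, c@B3, c@B5, e@B1, e@B6, f@B0, f@B5}  OUT={a@B4, b@B2, c@B3, c@B5, e@B1, e@B6, f@B0, f@B5}
  B5:  IN={a@B4, b@B2, c@B3, c@B5, e@B1, e@B6, f@B0, f@B5}  OUT={a@B4, b@B2, c@B5, e@B1, e@B6, f@B5}
  B6:  IN={a@B4, b@B2, c@B3, c@B5, e@B1, e@B6, f@B0, f@B5}  OUT={a@B6, b@B2, c@B3, c@B5, e@B6, f@B0, f@B5}
  B7:  IN={a@B6, b@B2, c@B3, c@B5, e@B6, f@B0, f@B5}  OUT={a@B6, b@B2, c@B3, c@B5, e@B7, f@B0, f@B5}

Merge at B3: IN[B3] = OUT[B2] = {a@B2, b@B2, c@B3, e@B1, f@B0}
Applying B3's transfer function to that IN value gives OUT[B3] (row B3 above).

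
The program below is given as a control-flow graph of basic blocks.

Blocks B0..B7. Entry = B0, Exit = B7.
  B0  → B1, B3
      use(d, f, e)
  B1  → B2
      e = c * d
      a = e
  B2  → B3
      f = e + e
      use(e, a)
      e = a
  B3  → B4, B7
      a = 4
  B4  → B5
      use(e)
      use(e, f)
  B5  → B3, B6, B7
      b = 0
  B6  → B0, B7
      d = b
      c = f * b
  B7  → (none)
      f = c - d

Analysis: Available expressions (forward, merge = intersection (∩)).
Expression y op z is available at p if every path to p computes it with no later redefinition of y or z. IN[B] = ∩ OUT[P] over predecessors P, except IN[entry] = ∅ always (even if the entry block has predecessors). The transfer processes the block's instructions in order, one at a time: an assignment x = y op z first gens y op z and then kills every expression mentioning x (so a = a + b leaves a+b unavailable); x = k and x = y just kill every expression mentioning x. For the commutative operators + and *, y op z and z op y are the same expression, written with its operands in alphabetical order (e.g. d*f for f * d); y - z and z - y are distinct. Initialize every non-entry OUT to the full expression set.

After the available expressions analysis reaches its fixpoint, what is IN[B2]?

Per-block solution:
  B0:   IN={}   OUT={}
  B1:   IN={}   OUT={c*d}
  B2:   IN={c*d}   OUT={c*d}
  B3:   IN={}   OUT={}
  B4:   IN={}   OUT={}
  B5:   IN={}   OUT={}
  B6:   IN={}   OUT={b*f}
  B7:   IN={}   OUT={c-d}

Merge at B2: IN[B2] = OUT[B1] = {c*d}

Answer: {c*d}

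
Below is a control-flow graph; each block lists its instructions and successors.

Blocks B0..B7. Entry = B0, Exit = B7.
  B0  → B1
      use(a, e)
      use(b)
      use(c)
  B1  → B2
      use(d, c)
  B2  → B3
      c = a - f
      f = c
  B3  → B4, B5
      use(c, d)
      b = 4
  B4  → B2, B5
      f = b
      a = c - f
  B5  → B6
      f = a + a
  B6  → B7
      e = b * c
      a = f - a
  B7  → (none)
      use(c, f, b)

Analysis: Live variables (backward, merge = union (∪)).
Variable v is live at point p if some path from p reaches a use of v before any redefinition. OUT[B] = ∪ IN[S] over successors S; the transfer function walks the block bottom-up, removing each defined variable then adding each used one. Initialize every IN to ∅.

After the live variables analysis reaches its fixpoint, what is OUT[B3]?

Per-block solution:
  B0: | IN={a, b, c, d, e, f} | OUT={a, c, d, f}
  B1: | IN={a, c, d, f} | OUT={a, d, f}
  B2: | IN={a, d, f} | OUT={a, c, d}
  B3: | IN={a, c, d} | OUT={a, b, c, d}
  B4: | IN={b, c, d} | OUT={a, b, c, d, f}
  B5: | IN={a, b, c} | OUT={a, b, c, f}
  B6: | IN={a, b, c, f} | OUT={b, c, f}
  B7: | IN={b, c, f} | OUT={}

Merge at B3: OUT[B3] = IN[B4] ⊔ IN[B5] = {a, b, c, d}

Answer: {a, b, c, d}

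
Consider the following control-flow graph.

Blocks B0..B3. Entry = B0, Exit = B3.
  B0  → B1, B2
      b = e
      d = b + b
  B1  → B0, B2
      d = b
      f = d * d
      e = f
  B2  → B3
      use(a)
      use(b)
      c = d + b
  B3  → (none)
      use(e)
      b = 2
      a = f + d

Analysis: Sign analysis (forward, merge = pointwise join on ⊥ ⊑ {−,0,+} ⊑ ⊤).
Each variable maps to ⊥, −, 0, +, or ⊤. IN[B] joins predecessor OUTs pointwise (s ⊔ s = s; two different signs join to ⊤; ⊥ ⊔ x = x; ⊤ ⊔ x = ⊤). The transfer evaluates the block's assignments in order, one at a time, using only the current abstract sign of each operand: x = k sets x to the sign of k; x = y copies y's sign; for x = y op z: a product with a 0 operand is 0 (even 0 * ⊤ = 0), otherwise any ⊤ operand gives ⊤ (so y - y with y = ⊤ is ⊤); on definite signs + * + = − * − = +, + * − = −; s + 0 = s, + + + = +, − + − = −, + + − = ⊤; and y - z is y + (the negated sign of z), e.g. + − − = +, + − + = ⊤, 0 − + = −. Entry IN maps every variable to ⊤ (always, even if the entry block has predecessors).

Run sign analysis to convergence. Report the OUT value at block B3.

Fixpoint table:
  B0:  IN=(all ⊤)  OUT=(all ⊤)
  B1:  IN=(all ⊤)  OUT=(all ⊤)
  B2:  IN=(all ⊤)  OUT=(all ⊤)
  B3:  IN=(all ⊤)  OUT={b:+; rest ⊤}

Merge at B3: IN[B3] = OUT[B2] = {a: ⊤, b: ⊤, c: ⊤, d: ⊤, e: ⊤, f: ⊤}
Applying B3's transfer function to that IN value gives OUT[B3] (row B3 above).

Answer: {a: ⊤, b: +, c: ⊤, d: ⊤, e: ⊤, f: ⊤}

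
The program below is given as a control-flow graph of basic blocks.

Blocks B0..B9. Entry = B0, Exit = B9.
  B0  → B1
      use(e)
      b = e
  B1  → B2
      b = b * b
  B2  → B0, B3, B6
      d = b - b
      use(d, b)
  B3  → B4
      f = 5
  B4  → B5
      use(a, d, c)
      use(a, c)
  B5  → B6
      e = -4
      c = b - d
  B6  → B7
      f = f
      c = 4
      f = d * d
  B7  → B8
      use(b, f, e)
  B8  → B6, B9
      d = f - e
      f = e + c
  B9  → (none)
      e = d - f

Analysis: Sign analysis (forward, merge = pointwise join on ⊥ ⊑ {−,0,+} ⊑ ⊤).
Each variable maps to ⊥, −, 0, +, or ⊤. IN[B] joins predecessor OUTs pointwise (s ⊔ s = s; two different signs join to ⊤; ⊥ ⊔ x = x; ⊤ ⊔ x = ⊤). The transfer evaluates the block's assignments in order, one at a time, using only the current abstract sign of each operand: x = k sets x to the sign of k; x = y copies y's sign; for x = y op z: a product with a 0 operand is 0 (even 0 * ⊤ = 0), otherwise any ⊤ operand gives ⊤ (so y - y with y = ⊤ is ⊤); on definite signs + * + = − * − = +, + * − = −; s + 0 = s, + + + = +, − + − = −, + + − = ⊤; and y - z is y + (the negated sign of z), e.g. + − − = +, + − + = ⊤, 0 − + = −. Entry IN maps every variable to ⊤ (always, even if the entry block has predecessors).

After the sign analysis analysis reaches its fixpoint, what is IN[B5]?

Answer: {a: ⊤, b: ⊤, c: ⊤, d: ⊤, e: ⊤, f: +}

Working:
Per-block solution:
  B0: | IN=(all ⊤) | OUT=(all ⊤)
  B1: | IN=(all ⊤) | OUT=(all ⊤)
  B2: | IN=(all ⊤) | OUT=(all ⊤)
  B3: | IN=(all ⊤) | OUT={f:+; rest ⊤}
  B4: | IN={f:+; rest ⊤} | OUT={f:+; rest ⊤}
  B5: | IN={f:+; rest ⊤} | OUT={e:-, f:+; rest ⊤}
  B6: | IN=(all ⊤) | OUT={c:+; rest ⊤}
  B7: | IN={c:+; rest ⊤} | OUT={c:+; rest ⊤}
  B8: | IN={c:+; rest ⊤} | OUT={c:+; rest ⊤}
  B9: | IN={c:+; rest ⊤} | OUT={c:+; rest ⊤}

Merge at B5: IN[B5] = OUT[B4] = {a: ⊤, b: ⊤, c: ⊤, d: ⊤, e: ⊤, f: +}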